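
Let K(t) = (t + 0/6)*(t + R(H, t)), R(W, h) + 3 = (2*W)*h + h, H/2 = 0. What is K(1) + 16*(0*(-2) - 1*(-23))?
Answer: 367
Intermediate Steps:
H = 0 (H = 2*0 = 0)
R(W, h) = -3 + h + 2*W*h (R(W, h) = -3 + ((2*W)*h + h) = -3 + (2*W*h + h) = -3 + (h + 2*W*h) = -3 + h + 2*W*h)
K(t) = t*(-3 + 2*t) (K(t) = (t + 0/6)*(t + (-3 + t + 2*0*t)) = (t + 0*(1/6))*(t + (-3 + t + 0)) = (t + 0)*(t + (-3 + t)) = t*(-3 + 2*t))
K(1) + 16*(0*(-2) - 1*(-23)) = 1*(-3 + 2*1) + 16*(0*(-2) - 1*(-23)) = 1*(-3 + 2) + 16*(0 + 23) = 1*(-1) + 16*23 = -1 + 368 = 367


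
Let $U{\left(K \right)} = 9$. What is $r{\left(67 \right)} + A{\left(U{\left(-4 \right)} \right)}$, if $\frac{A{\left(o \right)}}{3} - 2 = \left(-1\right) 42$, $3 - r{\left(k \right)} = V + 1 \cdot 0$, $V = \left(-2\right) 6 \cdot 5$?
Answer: $-57$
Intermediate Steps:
$V = -60$ ($V = \left(-12\right) 5 = -60$)
$r{\left(k \right)} = 63$ ($r{\left(k \right)} = 3 - \left(-60 + 1 \cdot 0\right) = 3 - \left(-60 + 0\right) = 3 - -60 = 3 + 60 = 63$)
$A{\left(o \right)} = -120$ ($A{\left(o \right)} = 6 + 3 \left(\left(-1\right) 42\right) = 6 + 3 \left(-42\right) = 6 - 126 = -120$)
$r{\left(67 \right)} + A{\left(U{\left(-4 \right)} \right)} = 63 - 120 = -57$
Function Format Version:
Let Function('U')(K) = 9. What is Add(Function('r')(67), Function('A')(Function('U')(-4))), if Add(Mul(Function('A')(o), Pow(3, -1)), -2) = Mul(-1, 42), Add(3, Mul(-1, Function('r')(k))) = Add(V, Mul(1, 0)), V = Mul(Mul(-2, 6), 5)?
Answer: -57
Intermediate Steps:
V = -60 (V = Mul(-12, 5) = -60)
Function('r')(k) = 63 (Function('r')(k) = Add(3, Mul(-1, Add(-60, Mul(1, 0)))) = Add(3, Mul(-1, Add(-60, 0))) = Add(3, Mul(-1, -60)) = Add(3, 60) = 63)
Function('A')(o) = -120 (Function('A')(o) = Add(6, Mul(3, Mul(-1, 42))) = Add(6, Mul(3, -42)) = Add(6, -126) = -120)
Add(Function('r')(67), Function('A')(Function('U')(-4))) = Add(63, -120) = -57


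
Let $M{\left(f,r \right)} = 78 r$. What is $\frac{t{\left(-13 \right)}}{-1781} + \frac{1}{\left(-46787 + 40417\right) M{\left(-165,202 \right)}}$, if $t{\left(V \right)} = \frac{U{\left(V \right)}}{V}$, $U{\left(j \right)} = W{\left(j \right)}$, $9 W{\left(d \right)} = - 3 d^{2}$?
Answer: $- \frac{33455377}{13750103640} \approx -0.0024331$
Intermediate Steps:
$W{\left(d \right)} = - \frac{d^{2}}{3}$ ($W{\left(d \right)} = \frac{\left(-3\right) d^{2}}{9} = - \frac{d^{2}}{3}$)
$U{\left(j \right)} = - \frac{j^{2}}{3}$
$t{\left(V \right)} = - \frac{V}{3}$ ($t{\left(V \right)} = \frac{\left(- \frac{1}{3}\right) V^{2}}{V} = - \frac{V}{3}$)
$\frac{t{\left(-13 \right)}}{-1781} + \frac{1}{\left(-46787 + 40417\right) M{\left(-165,202 \right)}} = \frac{\left(- \frac{1}{3}\right) \left(-13\right)}{-1781} + \frac{1}{\left(-46787 + 40417\right) 78 \cdot 202} = \frac{13}{3} \left(- \frac{1}{1781}\right) + \frac{1}{\left(-6370\right) 15756} = - \frac{1}{411} - \frac{1}{100365720} = - \frac{33455377}{13750103640}$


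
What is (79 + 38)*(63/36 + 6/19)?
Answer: 18369/76 ≈ 241.70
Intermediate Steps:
(79 + 38)*(63/36 + 6/19) = 117*(63*(1/36) + 6*(1/19)) = 117*(7/4 + 6/19) = 117*(157/76) = 18369/76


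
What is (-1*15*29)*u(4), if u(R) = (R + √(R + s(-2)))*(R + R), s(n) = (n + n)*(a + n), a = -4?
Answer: -13920 - 6960*√7 ≈ -32334.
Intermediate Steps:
s(n) = 2*n*(-4 + n) (s(n) = (n + n)*(-4 + n) = (2*n)*(-4 + n) = 2*n*(-4 + n))
u(R) = 2*R*(R + √(24 + R)) (u(R) = (R + √(R + 2*(-2)*(-4 - 2)))*(R + R) = (R + √(R + 2*(-2)*(-6)))*(2*R) = (R + √(R + 24))*(2*R) = (R + √(24 + R))*(2*R) = 2*R*(R + √(24 + R)))
(-1*15*29)*u(4) = (-1*15*29)*(2*4*(4 + √(24 + 4))) = (-15*29)*(2*4*(4 + √28)) = -870*4*(4 + 2*√7) = -435*(32 + 16*√7) = -13920 - 6960*√7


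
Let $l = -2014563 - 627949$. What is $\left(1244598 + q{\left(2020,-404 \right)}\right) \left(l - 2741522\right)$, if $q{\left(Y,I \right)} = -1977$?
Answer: $-6690313713114$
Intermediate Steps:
$l = -2642512$
$\left(1244598 + q{\left(2020,-404 \right)}\right) \left(l - 2741522\right) = \left(1244598 - 1977\right) \left(-2642512 - 2741522\right) = 1242621 \left(-5384034\right) = -6690313713114$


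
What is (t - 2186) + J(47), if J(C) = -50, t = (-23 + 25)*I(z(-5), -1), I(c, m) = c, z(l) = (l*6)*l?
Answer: -1936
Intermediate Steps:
z(l) = 6*l**2 (z(l) = (6*l)*l = 6*l**2)
t = 300 (t = (-23 + 25)*(6*(-5)**2) = 2*(6*25) = 2*150 = 300)
(t - 2186) + J(47) = (300 - 2186) - 50 = -1886 - 50 = -1936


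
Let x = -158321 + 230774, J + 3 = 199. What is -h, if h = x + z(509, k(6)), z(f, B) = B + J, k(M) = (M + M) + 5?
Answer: -72666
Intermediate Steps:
J = 196 (J = -3 + 199 = 196)
k(M) = 5 + 2*M (k(M) = 2*M + 5 = 5 + 2*M)
z(f, B) = 196 + B (z(f, B) = B + 196 = 196 + B)
x = 72453
h = 72666 (h = 72453 + (196 + (5 + 2*6)) = 72453 + (196 + (5 + 12)) = 72453 + (196 + 17) = 72453 + 213 = 72666)
-h = -1*72666 = -72666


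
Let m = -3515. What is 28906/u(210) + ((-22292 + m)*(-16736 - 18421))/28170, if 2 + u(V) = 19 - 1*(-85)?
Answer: 5186585851/159630 ≈ 32491.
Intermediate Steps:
u(V) = 102 (u(V) = -2 + (19 - 1*(-85)) = -2 + (19 + 85) = -2 + 104 = 102)
28906/u(210) + ((-22292 + m)*(-16736 - 18421))/28170 = 28906/102 + ((-22292 - 3515)*(-16736 - 18421))/28170 = 28906*(1/102) - 25807*(-35157)*(1/28170) = 14453/51 + 907296699*(1/28170) = 14453/51 + 302432233/9390 = 5186585851/159630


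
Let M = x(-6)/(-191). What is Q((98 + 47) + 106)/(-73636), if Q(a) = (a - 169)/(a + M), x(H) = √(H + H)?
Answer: -9156731/2063908864714 - 191*I*√3/1031954432357 ≈ -4.4366e-6 - 3.2058e-10*I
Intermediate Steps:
x(H) = √2*√H (x(H) = √(2*H) = √2*√H)
M = -2*I*√3/191 (M = (√2*√(-6))/(-191) = (√2*(I*√6))*(-1/191) = (2*I*√3)*(-1/191) = -2*I*√3/191 ≈ -0.018137*I)
Q(a) = (-169 + a)/(a - 2*I*√3/191) (Q(a) = (a - 169)/(a - 2*I*√3/191) = (-169 + a)/(a - 2*I*√3/191))
Q((98 + 47) + 106)/(-73636) = (191*(-169 + ((98 + 47) + 106))/(191*((98 + 47) + 106) - 2*I*√3))/(-73636) = (191*(-169 + (145 + 106))/(191*(145 + 106) - 2*I*√3))*(-1/73636) = (191*(-169 + 251)/(191*251 - 2*I*√3))*(-1/73636) = (191*82/(47941 - 2*I*√3))*(-1/73636) = (15662/(47941 - 2*I*√3))*(-1/73636) = -191/(898*(47941 - 2*I*√3))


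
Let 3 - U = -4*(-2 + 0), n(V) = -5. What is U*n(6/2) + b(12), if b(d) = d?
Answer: 37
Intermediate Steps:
U = -5 (U = 3 - (-4)*(-2 + 0) = 3 - (-4)*(-2) = 3 - 1*8 = 3 - 8 = -5)
U*n(6/2) + b(12) = -5*(-5) + 12 = 25 + 12 = 37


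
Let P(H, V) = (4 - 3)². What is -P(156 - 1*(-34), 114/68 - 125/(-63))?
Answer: -1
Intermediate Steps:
P(H, V) = 1 (P(H, V) = 1² = 1)
-P(156 - 1*(-34), 114/68 - 125/(-63)) = -1*1 = -1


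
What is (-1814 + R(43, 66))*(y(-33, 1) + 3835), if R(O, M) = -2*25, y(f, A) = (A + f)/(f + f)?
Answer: -235928344/33 ≈ -7.1493e+6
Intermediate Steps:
y(f, A) = (A + f)/(2*f) (y(f, A) = (A + f)/((2*f)) = (A + f)*(1/(2*f)) = (A + f)/(2*f))
R(O, M) = -50
(-1814 + R(43, 66))*(y(-33, 1) + 3835) = (-1814 - 50)*((½)*(1 - 33)/(-33) + 3835) = -1864*((½)*(-1/33)*(-32) + 3835) = -1864*(16/33 + 3835) = -1864*126571/33 = -235928344/33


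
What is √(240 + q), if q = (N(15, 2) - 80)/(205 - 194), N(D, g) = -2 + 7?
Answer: 3*√3135/11 ≈ 15.270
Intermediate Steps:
N(D, g) = 5
q = -75/11 (q = (5 - 80)/(205 - 194) = -75/11 ≈ -6.8182)
√(240 + q) = √(240 - 75/11) = √(2565/11) = 3*√3135/11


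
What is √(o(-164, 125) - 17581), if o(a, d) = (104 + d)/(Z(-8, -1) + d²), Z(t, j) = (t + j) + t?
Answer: I*√1070724482138/7804 ≈ 132.59*I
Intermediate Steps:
Z(t, j) = j + 2*t (Z(t, j) = (j + t) + t = j + 2*t)
o(a, d) = (104 + d)/(-17 + d²) (o(a, d) = (104 + d)/((-1 + 2*(-8)) + d²) = (104 + d)/((-1 - 16) + d²) = (104 + d)/(-17 + d²))
√(o(-164, 125) - 17581) = √((104 + 125)/(-17 + 125²) - 17581) = √(229/(-17 + 15625) - 17581) = √(229/15608 - 17581) = √(-274404019/15608) = I*√1070724482138/7804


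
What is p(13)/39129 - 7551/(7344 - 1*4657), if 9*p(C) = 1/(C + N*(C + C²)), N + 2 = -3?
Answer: -2385273439454/848792176479 ≈ -2.8102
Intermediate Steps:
N = -5 (N = -2 - 3 = -5)
p(C) = 1/(9*(-5*C² - 4*C)) (p(C) = 1/(9*(C - 5*(C + C²))) = 1/(9*(C + (-5*C - 5*C²))) = 1/(9*(-5*C² - 4*C)))
p(13)/39129 - 7551/(7344 - 1*4657) = ((⅑)/(13*(-4 - 5*13)))/39129 - 7551/(7344 - 1*4657) = ((⅑)*(1/13)/(-4 - 65))*(1/39129) - 7551/(7344 - 4657) = ((⅑)*(1/13)/(-69))*(1/39129) - 7551/2687 = ((⅑)*(1/13)*(-1/69))*(1/39129) - 7551*1/2687 = -1/8073*1/39129 - 7551/2687 = -1/315888417 - 7551/2687 = -2385273439454/848792176479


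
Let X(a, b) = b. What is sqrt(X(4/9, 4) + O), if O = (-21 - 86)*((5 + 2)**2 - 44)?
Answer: 3*I*sqrt(59) ≈ 23.043*I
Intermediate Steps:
O = -535 (O = -107*(7**2 - 44) = -107*(49 - 44) = -107*5 = -535)
sqrt(X(4/9, 4) + O) = sqrt(4 - 535) = sqrt(-531) = 3*I*sqrt(59)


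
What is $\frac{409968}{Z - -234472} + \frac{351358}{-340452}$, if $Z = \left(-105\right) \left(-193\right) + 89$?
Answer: $\frac{1697167}{2942478} \approx 0.57678$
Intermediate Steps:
$Z = 20354$ ($Z = 20265 + 89 = 20354$)
$\frac{409968}{Z - -234472} + \frac{351358}{-340452} = \frac{409968}{20354 - -234472} + \frac{351358}{-340452} = \frac{409968}{20354 + 234472} + 351358 \left(- \frac{1}{340452}\right) = \frac{409968}{254826} - \frac{25097}{24318} = 409968 \cdot \frac{1}{254826} - \frac{25097}{24318} = \frac{584}{363} - \frac{25097}{24318} = \frac{1697167}{2942478}$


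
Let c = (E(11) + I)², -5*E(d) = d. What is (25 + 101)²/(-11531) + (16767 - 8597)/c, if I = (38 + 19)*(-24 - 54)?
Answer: -7850899991206/5703948456011 ≈ -1.3764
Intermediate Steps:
E(d) = -d/5
I = -4446 (I = 57*(-78) = -4446)
c = 494662081/25 (c = (-⅕*11 - 4446)² = (-11/5 - 4446)² = (-22241/5)² = 494662081/25 ≈ 1.9786e+7)
(25 + 101)²/(-11531) + (16767 - 8597)/c = (25 + 101)²/(-11531) + (16767 - 8597)/(494662081/25) = 126²*(-1/11531) + 8170*(25/494662081) = 15876*(-1/11531) + 204250/494662081 = -15876/11531 + 204250/494662081 = -7850899991206/5703948456011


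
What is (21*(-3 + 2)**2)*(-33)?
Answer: -693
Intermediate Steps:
(21*(-3 + 2)**2)*(-33) = (21*(-1)**2)*(-33) = (21*1)*(-33) = 21*(-33) = -693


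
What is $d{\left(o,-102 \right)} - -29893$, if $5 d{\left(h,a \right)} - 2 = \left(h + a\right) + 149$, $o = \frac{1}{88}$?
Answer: $\frac{13157233}{440} \approx 29903.0$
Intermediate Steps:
$o = \frac{1}{88} \approx 0.011364$
$d{\left(h,a \right)} = \frac{151}{5} + \frac{a}{5} + \frac{h}{5}$ ($d{\left(h,a \right)} = \frac{2}{5} + \frac{\left(h + a\right) + 149}{5} = \frac{2}{5} + \frac{\left(a + h\right) + 149}{5} = \frac{2}{5} + \frac{149 + a + h}{5} = \frac{2}{5} + \left(\frac{149}{5} + \frac{a}{5} + \frac{h}{5}\right) = \frac{151}{5} + \frac{a}{5} + \frac{h}{5}$)
$d{\left(o,-102 \right)} - -29893 = \left(\frac{151}{5} + \frac{1}{5} \left(-102\right) + \frac{1}{5} \cdot \frac{1}{88}\right) - -29893 = \left(\frac{151}{5} - \frac{102}{5} + \frac{1}{440}\right) + 29893 = \frac{4313}{440} + 29893 = \frac{13157233}{440}$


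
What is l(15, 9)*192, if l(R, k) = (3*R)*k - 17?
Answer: 74496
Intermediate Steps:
l(R, k) = -17 + 3*R*k (l(R, k) = 3*R*k - 17 = -17 + 3*R*k)
l(15, 9)*192 = (-17 + 3*15*9)*192 = (-17 + 405)*192 = 388*192 = 74496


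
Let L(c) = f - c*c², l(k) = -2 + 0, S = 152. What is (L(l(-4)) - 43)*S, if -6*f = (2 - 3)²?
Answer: -16036/3 ≈ -5345.3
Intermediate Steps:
l(k) = -2
f = -⅙ (f = -(2 - 3)²/6 = -⅙*(-1)² = -⅙*1 = -⅙ ≈ -0.16667)
L(c) = -⅙ - c³ (L(c) = -⅙ - c*c² = -⅙ - c³)
(L(l(-4)) - 43)*S = ((-⅙ - 1*(-2)³) - 43)*152 = ((-⅙ - 1*(-8)) - 43)*152 = ((-⅙ + 8) - 43)*152 = (47/6 - 43)*152 = -211/6*152 = -16036/3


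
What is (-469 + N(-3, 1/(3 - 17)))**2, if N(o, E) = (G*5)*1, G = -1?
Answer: 224676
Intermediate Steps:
N(o, E) = -5 (N(o, E) = -1*5*1 = -5*1 = -5)
(-469 + N(-3, 1/(3 - 17)))**2 = (-469 - 5)**2 = (-474)**2 = 224676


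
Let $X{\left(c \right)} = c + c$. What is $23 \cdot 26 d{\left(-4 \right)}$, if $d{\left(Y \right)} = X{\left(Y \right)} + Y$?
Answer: $-7176$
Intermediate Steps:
$X{\left(c \right)} = 2 c$
$d{\left(Y \right)} = 3 Y$ ($d{\left(Y \right)} = 2 Y + Y = 3 Y$)
$23 \cdot 26 d{\left(-4 \right)} = 23 \cdot 26 \cdot 3 \left(-4\right) = 598 \left(-12\right) = -7176$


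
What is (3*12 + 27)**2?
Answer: 3969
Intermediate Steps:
(3*12 + 27)**2 = (36 + 27)**2 = 63**2 = 3969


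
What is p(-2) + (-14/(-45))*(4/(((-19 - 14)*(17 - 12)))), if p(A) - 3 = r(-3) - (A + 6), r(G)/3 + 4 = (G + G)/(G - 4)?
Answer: -542417/51975 ≈ -10.436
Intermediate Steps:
r(G) = -12 + 6*G/(-4 + G) (r(G) = -12 + 3*((G + G)/(G - 4)) = -12 + 3*((2*G)/(-4 + G)) = -12 + 3*(2*G/(-4 + G)) = -12 + 6*G/(-4 + G))
p(A) = -87/7 - A (p(A) = 3 + (6*(8 - 1*(-3))/(-4 - 3) - (A + 6)) = 3 + (6*(8 + 3)/(-7) - (6 + A)) = 3 + (6*(-⅐)*11 + (-6 - A)) = 3 + (-66/7 + (-6 - A)) = 3 + (-108/7 - A) = -87/7 - A)
p(-2) + (-14/(-45))*(4/(((-19 - 14)*(17 - 12)))) = (-87/7 - 1*(-2)) + (-14/(-45))*(4/(((-19 - 14)*(17 - 12)))) = (-87/7 + 2) + (-14*(-1/45))*(4/((-33*5))) = -73/7 + 14*(4/(-165))/45 = -73/7 + 14*(4*(-1/165))/45 = -73/7 + (14/45)*(-4/165) = -73/7 - 56/7425 = -542417/51975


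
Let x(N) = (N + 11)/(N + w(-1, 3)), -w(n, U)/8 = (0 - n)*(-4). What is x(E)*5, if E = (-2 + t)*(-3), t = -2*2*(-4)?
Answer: 31/2 ≈ 15.500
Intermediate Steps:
t = 16 (t = -4*(-4) = 16)
w(n, U) = -32*n (w(n, U) = -8*(0 - n)*(-4) = -8*(-n)*(-4) = -32*n)
E = -42 (E = (-2 + 16)*(-3) = 14*(-3) = -42)
x(N) = (11 + N)/(32 + N) (x(N) = (N + 11)/(N - 32*(-1)) = (11 + N)/(N + 32) = (11 + N)/(32 + N))
x(E)*5 = ((11 - 42)/(32 - 42))*5 = (-31/(-10))*5 = -1/10*(-31)*5 = (31/10)*5 = 31/2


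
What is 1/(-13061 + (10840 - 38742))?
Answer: -1/40963 ≈ -2.4412e-5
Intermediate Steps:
1/(-13061 + (10840 - 38742)) = 1/(-13061 - 27902) = 1/(-40963) = -1/40963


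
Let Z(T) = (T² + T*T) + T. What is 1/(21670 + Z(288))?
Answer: 1/187846 ≈ 5.3235e-6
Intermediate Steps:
Z(T) = T + 2*T² (Z(T) = (T² + T²) + T = 2*T² + T = T + 2*T²)
1/(21670 + Z(288)) = 1/(21670 + 288*(1 + 2*288)) = 1/(21670 + 288*(1 + 576)) = 1/(21670 + 288*577) = 1/(21670 + 166176) = 1/187846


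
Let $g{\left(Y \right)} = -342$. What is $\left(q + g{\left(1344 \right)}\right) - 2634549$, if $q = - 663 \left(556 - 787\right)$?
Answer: $-2481738$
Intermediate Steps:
$q = 153153$ ($q = \left(-663\right) \left(-231\right) = 153153$)
$\left(q + g{\left(1344 \right)}\right) - 2634549 = \left(153153 - 342\right) - 2634549 = 152811 - 2634549 = -2481738$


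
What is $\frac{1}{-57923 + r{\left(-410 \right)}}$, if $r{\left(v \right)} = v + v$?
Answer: $- \frac{1}{58743} \approx -1.7023 \cdot 10^{-5}$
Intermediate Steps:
$r{\left(v \right)} = 2 v$
$\frac{1}{-57923 + r{\left(-410 \right)}} = \frac{1}{-57923 + 2 \left(-410\right)} = \frac{1}{-57923 - 820} = \frac{1}{-58743} = - \frac{1}{58743}$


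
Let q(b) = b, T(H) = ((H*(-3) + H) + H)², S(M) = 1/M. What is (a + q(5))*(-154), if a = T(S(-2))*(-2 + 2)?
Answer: -770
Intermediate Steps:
S(M) = 1/M
T(H) = H² (T(H) = ((-3*H + H) + H)² = (-2*H + H)² = (-H)² = H²)
a = 0 (a = (1/(-2))²*(-2 + 2) = (-½)²*0 = (¼)*0 = 0)
(a + q(5))*(-154) = (0 + 5)*(-154) = 5*(-154) = -770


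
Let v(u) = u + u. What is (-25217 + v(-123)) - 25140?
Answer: -50603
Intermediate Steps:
v(u) = 2*u
(-25217 + v(-123)) - 25140 = (-25217 + 2*(-123)) - 25140 = (-25217 - 246) - 25140 = -25463 - 25140 = -50603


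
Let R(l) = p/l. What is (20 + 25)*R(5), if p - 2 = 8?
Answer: 90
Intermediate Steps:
p = 10 (p = 2 + 8 = 10)
R(l) = 10/l
(20 + 25)*R(5) = (20 + 25)*(10/5) = 45*(10*(1/5)) = 45*2 = 90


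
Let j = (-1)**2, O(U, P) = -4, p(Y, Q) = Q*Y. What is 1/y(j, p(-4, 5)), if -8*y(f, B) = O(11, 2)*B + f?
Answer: -8/81 ≈ -0.098765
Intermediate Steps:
j = 1
y(f, B) = B/2 - f/8 (y(f, B) = -(-4*B + f)/8 = -(f - 4*B)/8 = B/2 - f/8)
1/y(j, p(-4, 5)) = 1/((5*(-4))/2 - 1/8*1) = 1/((1/2)*(-20) - 1/8) = 1/(-10 - 1/8) = 1/(-81/8) = -8/81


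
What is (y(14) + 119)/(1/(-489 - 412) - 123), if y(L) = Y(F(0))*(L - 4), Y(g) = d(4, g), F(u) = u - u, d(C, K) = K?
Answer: -15317/15832 ≈ -0.96747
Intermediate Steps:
F(u) = 0
Y(g) = g
y(L) = 0 (y(L) = 0*(L - 4) = 0*(-4 + L) = 0)
(y(14) + 119)/(1/(-489 - 412) - 123) = (0 + 119)/(1/(-489 - 412) - 123) = 119/(1/(-901) - 123) = 119/(-1/901 - 123) = 119/(-110824/901) = 119*(-901/110824) = -15317/15832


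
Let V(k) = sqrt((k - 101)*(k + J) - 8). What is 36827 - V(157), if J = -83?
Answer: 36827 - 2*sqrt(1034) ≈ 36763.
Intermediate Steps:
V(k) = sqrt(-8 + (-101 + k)*(-83 + k)) (V(k) = sqrt((k - 101)*(k - 83) - 8) = sqrt((-101 + k)*(-83 + k) - 8) = sqrt(-8 + (-101 + k)*(-83 + k)))
36827 - V(157) = 36827 - sqrt(8375 + 157**2 - 184*157) = 36827 - sqrt(8375 + 24649 - 28888) = 36827 - sqrt(4136) = 36827 - 2*sqrt(1034)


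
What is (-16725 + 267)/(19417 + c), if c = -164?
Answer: -1266/1481 ≈ -0.85483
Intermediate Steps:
(-16725 + 267)/(19417 + c) = (-16725 + 267)/(19417 - 164) = -16458/19253 = -16458*1/19253 = -1266/1481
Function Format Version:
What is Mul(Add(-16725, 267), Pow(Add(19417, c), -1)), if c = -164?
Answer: Rational(-1266, 1481) ≈ -0.85483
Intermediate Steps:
Mul(Add(-16725, 267), Pow(Add(19417, c), -1)) = Mul(Add(-16725, 267), Pow(Add(19417, -164), -1)) = Mul(-16458, Pow(19253, -1)) = Mul(-16458, Rational(1, 19253)) = Rational(-1266, 1481)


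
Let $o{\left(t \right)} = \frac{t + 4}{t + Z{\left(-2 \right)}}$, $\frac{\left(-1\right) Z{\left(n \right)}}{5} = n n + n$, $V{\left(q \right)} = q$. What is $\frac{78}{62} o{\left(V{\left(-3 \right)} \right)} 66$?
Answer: $- \frac{198}{31} \approx -6.3871$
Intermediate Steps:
$Z{\left(n \right)} = - 5 n - 5 n^{2}$ ($Z{\left(n \right)} = - 5 \left(n n + n\right) = - 5 \left(n^{2} + n\right) = - 5 \left(n + n^{2}\right) = - 5 n - 5 n^{2}$)
$o{\left(t \right)} = \frac{4 + t}{-10 + t}$ ($o{\left(t \right)} = \frac{t + 4}{t - - 10 \left(1 - 2\right)} = \frac{4 + t}{t - \left(-10\right) \left(-1\right)} = \frac{4 + t}{t - 10} = \frac{4 + t}{-10 + t}$)
$\frac{78}{62} o{\left(V{\left(-3 \right)} \right)} 66 = \frac{78}{62} \frac{4 - 3}{-10 - 3} \cdot 66 = 78 \cdot \frac{1}{62} \frac{1}{-13} \cdot 1 \cdot 66 = \frac{39 \left(\left(- \frac{1}{13}\right) 1\right)}{31} \cdot 66 = \frac{39}{31} \left(- \frac{1}{13}\right) 66 = \left(- \frac{3}{31}\right) 66 = - \frac{198}{31}$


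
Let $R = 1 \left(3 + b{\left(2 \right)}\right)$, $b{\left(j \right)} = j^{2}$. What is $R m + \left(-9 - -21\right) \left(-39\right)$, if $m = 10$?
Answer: $-398$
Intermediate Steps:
$R = 7$ ($R = 1 \left(3 + 2^{2}\right) = 1 \left(3 + 4\right) = 1 \cdot 7 = 7$)
$R m + \left(-9 - -21\right) \left(-39\right) = 7 \cdot 10 + \left(-9 - -21\right) \left(-39\right) = 70 + \left(-9 + 21\right) \left(-39\right) = 70 + 12 \left(-39\right) = 70 - 468 = -398$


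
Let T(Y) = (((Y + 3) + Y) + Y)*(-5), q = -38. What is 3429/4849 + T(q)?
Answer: 2694624/4849 ≈ 555.71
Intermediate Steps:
T(Y) = -15 - 15*Y (T(Y) = (((3 + Y) + Y) + Y)*(-5) = ((3 + 2*Y) + Y)*(-5) = (3 + 3*Y)*(-5) = -15 - 15*Y)
3429/4849 + T(q) = 3429/4849 + (-15 - 15*(-38)) = 3429*(1/4849) + (-15 + 570) = 3429/4849 + 555 = 2694624/4849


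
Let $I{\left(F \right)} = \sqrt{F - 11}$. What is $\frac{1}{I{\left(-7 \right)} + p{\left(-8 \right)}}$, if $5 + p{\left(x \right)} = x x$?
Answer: $\frac{59}{3499} - \frac{3 i \sqrt{2}}{3499} \approx 0.016862 - 0.0012125 i$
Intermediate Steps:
$I{\left(F \right)} = \sqrt{-11 + F}$
$p{\left(x \right)} = -5 + x^{2}$ ($p{\left(x \right)} = -5 + x x = -5 + x^{2}$)
$\frac{1}{I{\left(-7 \right)} + p{\left(-8 \right)}} = \frac{1}{\sqrt{-11 - 7} - \left(5 - \left(-8\right)^{2}\right)} = \frac{1}{\sqrt{-18} + \left(-5 + 64\right)} = \frac{1}{3 i \sqrt{2} + 59} = \frac{1}{59 + 3 i \sqrt{2}}$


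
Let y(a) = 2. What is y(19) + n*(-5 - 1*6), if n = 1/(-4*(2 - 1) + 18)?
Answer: 17/14 ≈ 1.2143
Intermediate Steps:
n = 1/14 (n = 1/(-4*1 + 18) = 1/(-4 + 18) = 1/14 ≈ 0.071429)
y(19) + n*(-5 - 1*6) = 2 + (-5 - 1*6)/14 = 2 + (-5 - 6)/14 = 2 + (1/14)*(-11) = 2 - 11/14 = 17/14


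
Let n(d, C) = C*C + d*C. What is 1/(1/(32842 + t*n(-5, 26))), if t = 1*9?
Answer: 37756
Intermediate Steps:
n(d, C) = C² + C*d
t = 9
1/(1/(32842 + t*n(-5, 26))) = 1/(1/(32842 + 9*(26*(26 - 5)))) = 1/(1/(32842 + 9*(26*21))) = 1/(1/(32842 + 9*546)) = 1/(1/(32842 + 4914)) = 1/(1/37756) = 37756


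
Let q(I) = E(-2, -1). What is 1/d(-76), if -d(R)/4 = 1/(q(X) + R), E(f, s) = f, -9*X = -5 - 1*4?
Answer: 39/2 ≈ 19.500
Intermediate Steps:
X = 1 (X = -(-5 - 1*4)/9 = -(-5 - 4)/9 = -1/9*(-9) = 1)
q(I) = -2
d(R) = -4/(-2 + R)
1/d(-76) = 1/(-4/(-2 - 76)) = 1/(-4/(-78)) = 1/(-4*(-1/78)) = 1/(2/39) = 39/2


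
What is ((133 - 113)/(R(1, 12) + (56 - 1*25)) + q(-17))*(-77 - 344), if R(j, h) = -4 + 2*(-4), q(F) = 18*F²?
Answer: -41619218/19 ≈ -2.1905e+6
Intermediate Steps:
R(j, h) = -12 (R(j, h) = -4 - 8 = -12)
((133 - 113)/(R(1, 12) + (56 - 1*25)) + q(-17))*(-77 - 344) = ((133 - 113)/(-12 + (56 - 1*25)) + 18*(-17)²)*(-77 - 344) = (20/(-12 + (56 - 25)) + 18*289)*(-421) = (20/(-12 + 31) + 5202)*(-421) = (20/19 + 5202)*(-421) = (98858/19)*(-421) = -41619218/19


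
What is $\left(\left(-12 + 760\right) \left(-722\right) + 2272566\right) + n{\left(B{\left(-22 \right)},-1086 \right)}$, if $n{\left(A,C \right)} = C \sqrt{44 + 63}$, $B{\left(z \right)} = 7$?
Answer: $1732510 - 1086 \sqrt{107} \approx 1.7213 \cdot 10^{6}$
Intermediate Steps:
$n{\left(A,C \right)} = C \sqrt{107}$
$\left(\left(-12 + 760\right) \left(-722\right) + 2272566\right) + n{\left(B{\left(-22 \right)},-1086 \right)} = \left(\left(-12 + 760\right) \left(-722\right) + 2272566\right) - 1086 \sqrt{107} = \left(748 \left(-722\right) + 2272566\right) - 1086 \sqrt{107} = \left(-540056 + 2272566\right) - 1086 \sqrt{107} = 1732510 - 1086 \sqrt{107}$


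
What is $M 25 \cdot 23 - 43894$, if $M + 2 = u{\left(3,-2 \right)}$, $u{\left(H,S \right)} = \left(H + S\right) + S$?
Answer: $-45619$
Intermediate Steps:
$u{\left(H,S \right)} = H + 2 S$
$M = -3$ ($M = -2 + \left(3 + 2 \left(-2\right)\right) = -2 + \left(3 - 4\right) = -2 - 1 = -3$)
$M 25 \cdot 23 - 43894 = \left(-3\right) 25 \cdot 23 - 43894 = \left(-75\right) 23 - 43894 = -1725 - 43894 = -45619$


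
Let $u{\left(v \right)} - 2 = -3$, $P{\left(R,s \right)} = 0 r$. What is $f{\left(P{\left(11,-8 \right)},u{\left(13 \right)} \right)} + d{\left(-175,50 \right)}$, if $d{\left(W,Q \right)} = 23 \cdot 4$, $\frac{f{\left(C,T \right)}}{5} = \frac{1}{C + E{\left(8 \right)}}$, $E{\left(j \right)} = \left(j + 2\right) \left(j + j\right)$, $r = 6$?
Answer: $\frac{2945}{32} \approx 92.031$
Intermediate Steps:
$P{\left(R,s \right)} = 0$ ($P{\left(R,s \right)} = 0 \cdot 6 = 0$)
$E{\left(j \right)} = 2 j \left(2 + j\right)$ ($E{\left(j \right)} = \left(2 + j\right) 2 j = 2 j \left(2 + j\right)$)
$u{\left(v \right)} = -1$ ($u{\left(v \right)} = 2 - 3 = -1$)
$f{\left(C,T \right)} = \frac{5}{160 + C}$ ($f{\left(C,T \right)} = \frac{5}{C + 2 \cdot 8 \left(2 + 8\right)} = \frac{5}{C + 2 \cdot 8 \cdot 10} = \frac{5}{C + 160} = \frac{5}{160 + C}$)
$d{\left(W,Q \right)} = 92$
$f{\left(P{\left(11,-8 \right)},u{\left(13 \right)} \right)} + d{\left(-175,50 \right)} = \frac{5}{160 + 0} + 92 = \frac{5}{160} + 92 = 5 \cdot \frac{1}{160} + 92 = \frac{1}{32} + 92 = \frac{2945}{32}$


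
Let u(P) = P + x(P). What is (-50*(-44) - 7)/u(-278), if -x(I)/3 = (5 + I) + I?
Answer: 2193/1375 ≈ 1.5949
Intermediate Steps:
x(I) = -15 - 6*I (x(I) = -3*((5 + I) + I) = -3*(5 + 2*I) = -15 - 6*I)
u(P) = -15 - 5*P (u(P) = P + (-15 - 6*P) = -15 - 5*P)
(-50*(-44) - 7)/u(-278) = (-50*(-44) - 7)/(-15 - 5*(-278)) = (2200 - 7)/(-15 + 1390) = 2193/1375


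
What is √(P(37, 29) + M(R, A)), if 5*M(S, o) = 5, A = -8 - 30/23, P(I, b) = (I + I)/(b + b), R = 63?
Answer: √1914/29 ≈ 1.5086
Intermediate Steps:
P(I, b) = I/b (P(I, b) = (2*I)/((2*b)) = (2*I)*(1/(2*b)) = I/b)
A = -214/23 (A = -8 - 30/23 = -214/23 ≈ -9.3044)
M(S, o) = 1 (M(S, o) = (⅕)*5 = 1)
√(P(37, 29) + M(R, A)) = √(37/29 + 1) = √(66/29) = √1914/29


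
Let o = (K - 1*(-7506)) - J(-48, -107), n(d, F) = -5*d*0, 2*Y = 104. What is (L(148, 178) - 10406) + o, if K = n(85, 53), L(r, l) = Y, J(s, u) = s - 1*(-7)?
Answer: -2807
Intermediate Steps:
Y = 52 (Y = (½)*104 = 52)
n(d, F) = 0
J(s, u) = 7 + s (J(s, u) = s + 7 = 7 + s)
L(r, l) = 52
K = 0
o = 7547 (o = (0 - 1*(-7506)) - (7 - 48) = (0 + 7506) - 1*(-41) = 7506 + 41 = 7547)
(L(148, 178) - 10406) + o = (52 - 10406) + 7547 = -10354 + 7547 = -2807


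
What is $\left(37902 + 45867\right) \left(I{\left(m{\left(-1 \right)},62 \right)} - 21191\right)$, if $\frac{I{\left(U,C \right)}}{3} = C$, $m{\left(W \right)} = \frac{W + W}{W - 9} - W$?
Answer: $-1759567845$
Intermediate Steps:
$m{\left(W \right)} = - W + \frac{2 W}{-9 + W}$ ($m{\left(W \right)} = \frac{2 W}{-9 + W} - W = - W + \frac{2 W}{-9 + W}$)
$I{\left(U,C \right)} = 3 C$
$\left(37902 + 45867\right) \left(I{\left(m{\left(-1 \right)},62 \right)} - 21191\right) = \left(37902 + 45867\right) \left(3 \cdot 62 - 21191\right) = 83769 \left(186 - 21191\right) = 83769 \left(-21005\right) = -1759567845$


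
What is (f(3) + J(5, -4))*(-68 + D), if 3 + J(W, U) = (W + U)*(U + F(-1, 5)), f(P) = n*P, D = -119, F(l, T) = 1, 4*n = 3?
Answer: 2805/4 ≈ 701.25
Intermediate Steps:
n = 3/4 (n = (1/4)*3 = 3/4 ≈ 0.75000)
f(P) = 3*P/4
J(W, U) = -3 + (1 + U)*(U + W) (J(W, U) = -3 + (W + U)*(U + 1) = -3 + (U + W)*(1 + U) = -3 + (1 + U)*(U + W))
(f(3) + J(5, -4))*(-68 + D) = ((3/4)*3 + (-3 - 4 + 5 + (-4)**2 - 4*5))*(-68 - 119) = (9/4 + (-3 - 4 + 5 + 16 - 20))*(-187) = (9/4 - 6)*(-187) = -15/4*(-187) = 2805/4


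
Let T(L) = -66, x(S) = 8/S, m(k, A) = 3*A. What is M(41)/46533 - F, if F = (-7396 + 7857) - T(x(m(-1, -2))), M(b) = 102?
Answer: -8174263/15511 ≈ -527.00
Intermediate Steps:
F = 527 (F = (-7396 + 7857) - 1*(-66) = 461 + 66 = 527)
M(41)/46533 - F = 102/46533 - 1*527 = 102*(1/46533) - 527 = 34/15511 - 527 = -8174263/15511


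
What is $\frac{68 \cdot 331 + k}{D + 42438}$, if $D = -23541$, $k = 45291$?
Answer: $\frac{67799}{18897} \approx 3.5878$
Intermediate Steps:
$\frac{68 \cdot 331 + k}{D + 42438} = \frac{68 \cdot 331 + 45291}{-23541 + 42438} = \frac{22508 + 45291}{18897} = 67799 \cdot \frac{1}{18897} = \frac{67799}{18897}$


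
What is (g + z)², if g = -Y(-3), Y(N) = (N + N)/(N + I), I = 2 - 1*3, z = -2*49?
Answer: 39601/4 ≈ 9900.3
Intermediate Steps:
z = -98
I = -1 (I = 2 - 3 = -1)
Y(N) = 2*N/(-1 + N) (Y(N) = (N + N)/(N - 1) = (2*N)/(-1 + N) = 2*N/(-1 + N))
g = -3/2 (g = -2*(-3)/(-1 - 3) = -2*(-3)/(-4) = -2*(-3)*(-1)/4 = -1*3/2 = -3/2 ≈ -1.5000)
(g + z)² = (-3/2 - 98)² = (-199/2)² = 39601/4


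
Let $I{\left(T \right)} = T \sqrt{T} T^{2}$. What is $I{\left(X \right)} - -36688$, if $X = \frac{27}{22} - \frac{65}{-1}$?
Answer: $36688 + \frac{3092990993 \sqrt{32054}}{234256} \approx 2.4006 \cdot 10^{6}$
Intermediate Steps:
$X = \frac{1457}{22}$ ($X = 27 \cdot \frac{1}{22} - -65 = \frac{27}{22} + 65 = \frac{1457}{22} \approx 66.227$)
$I{\left(T \right)} = T^{\frac{7}{2}}$ ($I{\left(T \right)} = T^{\frac{3}{2}} T^{2} = T^{\frac{7}{2}}$)
$I{\left(X \right)} - -36688 = \left(\frac{1457}{22}\right)^{\frac{7}{2}} - -36688 = \frac{3092990993 \sqrt{32054}}{234256} + 36688 = 36688 + \frac{3092990993 \sqrt{32054}}{234256}$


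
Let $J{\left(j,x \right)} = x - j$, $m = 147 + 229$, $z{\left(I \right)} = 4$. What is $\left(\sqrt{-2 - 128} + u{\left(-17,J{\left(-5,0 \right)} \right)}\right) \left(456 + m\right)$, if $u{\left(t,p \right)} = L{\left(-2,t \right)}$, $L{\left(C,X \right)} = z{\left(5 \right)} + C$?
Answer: $1664 + 832 i \sqrt{130} \approx 1664.0 + 9486.3 i$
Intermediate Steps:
$m = 376$
$L{\left(C,X \right)} = 4 + C$
$u{\left(t,p \right)} = 2$ ($u{\left(t,p \right)} = 4 - 2 = 2$)
$\left(\sqrt{-2 - 128} + u{\left(-17,J{\left(-5,0 \right)} \right)}\right) \left(456 + m\right) = \left(\sqrt{-2 - 128} + 2\right) \left(456 + 376\right) = \left(\sqrt{-130} + 2\right) 832 = \left(i \sqrt{130} + 2\right) 832 = \left(2 + i \sqrt{130}\right) 832 = 1664 + 832 i \sqrt{130}$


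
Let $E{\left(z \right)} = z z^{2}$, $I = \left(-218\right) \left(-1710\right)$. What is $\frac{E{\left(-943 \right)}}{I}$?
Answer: $- \frac{838561807}{372780} \approx -2249.5$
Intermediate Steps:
$I = 372780$
$E{\left(z \right)} = z^{3}$
$\frac{E{\left(-943 \right)}}{I} = \frac{\left(-943\right)^{3}}{372780} = \left(-838561807\right) \frac{1}{372780} = - \frac{838561807}{372780}$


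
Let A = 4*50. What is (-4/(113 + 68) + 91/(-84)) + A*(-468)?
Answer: -203301601/2172 ≈ -93601.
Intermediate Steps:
A = 200
(-4/(113 + 68) + 91/(-84)) + A*(-468) = (-4/(113 + 68) + 91/(-84)) + 200*(-468) = (-4/181 + 91*(-1/84)) - 93600 = (-4*1/181 - 13/12) - 93600 = (-4/181 - 13/12) - 93600 = -2401/2172 - 93600 = -203301601/2172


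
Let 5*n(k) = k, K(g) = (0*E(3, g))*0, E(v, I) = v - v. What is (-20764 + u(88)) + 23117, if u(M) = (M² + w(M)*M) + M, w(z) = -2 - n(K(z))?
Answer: 10009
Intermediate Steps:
E(v, I) = 0
K(g) = 0 (K(g) = (0*0)*0 = 0*0 = 0)
n(k) = k/5
w(z) = -2 (w(z) = -2 - 0/5 = -2 - 1*0 = -2 + 0 = -2)
u(M) = M² - M (u(M) = (M² - 2*M) + M = M² - M)
(-20764 + u(88)) + 23117 = (-20764 + 88*(-1 + 88)) + 23117 = (-20764 + 88*87) + 23117 = (-20764 + 7656) + 23117 = -13108 + 23117 = 10009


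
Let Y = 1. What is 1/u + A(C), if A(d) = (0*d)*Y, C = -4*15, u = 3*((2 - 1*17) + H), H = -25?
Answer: -1/120 ≈ -0.0083333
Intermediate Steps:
u = -120 (u = 3*((2 - 1*17) - 25) = 3*((2 - 17) - 25) = 3*(-15 - 25) = 3*(-40) = -120)
C = -60
A(d) = 0 (A(d) = (0*d)*1 = 0*1 = 0)
1/u + A(C) = 1/(-120) + 0 = -1/120 + 0 = -1/120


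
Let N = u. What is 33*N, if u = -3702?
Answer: -122166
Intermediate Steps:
N = -3702
33*N = 33*(-3702) = -122166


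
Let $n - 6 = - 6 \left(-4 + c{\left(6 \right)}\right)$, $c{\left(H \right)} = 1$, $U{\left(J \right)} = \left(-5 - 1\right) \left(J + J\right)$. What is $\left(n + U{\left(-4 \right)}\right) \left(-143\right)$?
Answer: $-10296$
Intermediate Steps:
$U{\left(J \right)} = - 12 J$ ($U{\left(J \right)} = - 6 \cdot 2 J = - 12 J$)
$n = 24$ ($n = 6 - 6 \left(-4 + 1\right) = 6 - 6 \left(-3\right) = 6 - -18 = 6 + 18 = 24$)
$\left(n + U{\left(-4 \right)}\right) \left(-143\right) = \left(24 - -48\right) \left(-143\right) = \left(24 + 48\right) \left(-143\right) = 72 \left(-143\right) = -10296$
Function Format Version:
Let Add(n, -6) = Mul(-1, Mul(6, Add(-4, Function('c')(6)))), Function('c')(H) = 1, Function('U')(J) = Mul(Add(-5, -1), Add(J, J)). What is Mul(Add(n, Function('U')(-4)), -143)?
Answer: -10296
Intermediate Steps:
Function('U')(J) = Mul(-12, J) (Function('U')(J) = Mul(-6, Mul(2, J)) = Mul(-12, J))
n = 24 (n = Add(6, Mul(-1, Mul(6, Add(-4, 1)))) = Add(6, Mul(-1, Mul(6, -3))) = Add(6, Mul(-1, -18)) = Add(6, 18) = 24)
Mul(Add(n, Function('U')(-4)), -143) = Mul(Add(24, Mul(-12, -4)), -143) = Mul(Add(24, 48), -143) = Mul(72, -143) = -10296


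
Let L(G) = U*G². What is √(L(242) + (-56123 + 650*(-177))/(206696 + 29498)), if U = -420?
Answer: I*√1372201081746051242/236194 ≈ 4959.5*I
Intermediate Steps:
L(G) = -420*G²
√(L(242) + (-56123 + 650*(-177))/(206696 + 29498)) = √(-420*242² + (-56123 + 650*(-177))/(206696 + 29498)) = √(-420*58564 + (-56123 - 115050)/236194) = √(-24596880 - 171173*1/236194) = √(-24596880 - 171173/236194) = √(-5809635645893/236194) = I*√1372201081746051242/236194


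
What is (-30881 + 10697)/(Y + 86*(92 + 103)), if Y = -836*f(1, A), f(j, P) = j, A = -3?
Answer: -10092/7967 ≈ -1.2667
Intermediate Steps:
Y = -836 (Y = -836*1 = -836)
(-30881 + 10697)/(Y + 86*(92 + 103)) = (-30881 + 10697)/(-836 + 86*(92 + 103)) = -20184/(-836 + 86*195) = -20184/(-836 + 16770) = -20184/15934 = -20184*1/15934 = -10092/7967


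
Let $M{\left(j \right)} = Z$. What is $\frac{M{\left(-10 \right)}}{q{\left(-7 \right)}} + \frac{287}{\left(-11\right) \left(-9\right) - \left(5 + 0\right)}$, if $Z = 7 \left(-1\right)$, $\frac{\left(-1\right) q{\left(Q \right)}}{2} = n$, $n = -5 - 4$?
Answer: $\frac{1127}{423} \approx 2.6643$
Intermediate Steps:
$n = -9$ ($n = -5 - 4 = -9$)
$q{\left(Q \right)} = 18$ ($q{\left(Q \right)} = \left(-2\right) \left(-9\right) = 18$)
$Z = -7$
$M{\left(j \right)} = -7$
$\frac{M{\left(-10 \right)}}{q{\left(-7 \right)}} + \frac{287}{\left(-11\right) \left(-9\right) - \left(5 + 0\right)} = - \frac{7}{18} + \frac{287}{\left(-11\right) \left(-9\right) - \left(5 + 0\right)} = \left(-7\right) \frac{1}{18} + \frac{287}{99 - 5} = - \frac{7}{18} + \frac{287}{99 - 5} = - \frac{7}{18} + \frac{287}{94} = \frac{1127}{423}$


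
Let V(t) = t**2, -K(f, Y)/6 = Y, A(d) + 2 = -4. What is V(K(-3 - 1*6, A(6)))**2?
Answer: 1679616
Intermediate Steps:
A(d) = -6 (A(d) = -2 - 4 = -6)
K(f, Y) = -6*Y
V(K(-3 - 1*6, A(6)))**2 = ((-6*(-6))**2)**2 = (36**2)**2 = 1296**2 = 1679616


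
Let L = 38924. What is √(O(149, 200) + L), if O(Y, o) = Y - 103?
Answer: 3*√4330 ≈ 197.41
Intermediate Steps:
O(Y, o) = -103 + Y
√(O(149, 200) + L) = √((-103 + 149) + 38924) = √(46 + 38924) = √38970 = 3*√4330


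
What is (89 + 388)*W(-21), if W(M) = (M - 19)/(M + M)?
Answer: 3180/7 ≈ 454.29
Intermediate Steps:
W(M) = (-19 + M)/(2*M) (W(M) = (-19 + M)/((2*M)) = (-19 + M)*(1/(2*M)) = (-19 + M)/(2*M))
(89 + 388)*W(-21) = (89 + 388)*((½)*(-19 - 21)/(-21)) = 477*((½)*(-1/21)*(-40)) = 477*(20/21) = 3180/7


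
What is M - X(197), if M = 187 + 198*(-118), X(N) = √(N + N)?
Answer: -23177 - √394 ≈ -23197.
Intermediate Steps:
X(N) = √2*√N (X(N) = √(2*N) = √2*√N)
M = -23177 (M = 187 - 23364 = -23177)
M - X(197) = -23177 - √2*√197 = -23177 - √394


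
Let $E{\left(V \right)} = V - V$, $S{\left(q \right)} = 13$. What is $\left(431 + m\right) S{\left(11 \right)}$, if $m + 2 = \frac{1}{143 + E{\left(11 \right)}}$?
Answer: $\frac{61348}{11} \approx 5577.1$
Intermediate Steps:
$E{\left(V \right)} = 0$
$m = - \frac{285}{143}$ ($m = -2 + \frac{1}{143 + 0} = -2 + \frac{1}{143} = - \frac{285}{143} \approx -1.993$)
$\left(431 + m\right) S{\left(11 \right)} = \left(431 - \frac{285}{143}\right) 13 = \frac{61348}{143} \cdot 13 = \frac{61348}{11}$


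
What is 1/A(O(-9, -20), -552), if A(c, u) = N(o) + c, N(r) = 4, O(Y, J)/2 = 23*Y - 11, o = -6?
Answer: -1/432 ≈ -0.0023148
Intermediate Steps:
O(Y, J) = -22 + 46*Y (O(Y, J) = 2*(23*Y - 11) = 2*(-11 + 23*Y) = -22 + 46*Y)
A(c, u) = 4 + c
1/A(O(-9, -20), -552) = 1/(4 + (-22 + 46*(-9))) = 1/(4 + (-22 - 414)) = 1/(4 - 436) = 1/(-432) = -1/432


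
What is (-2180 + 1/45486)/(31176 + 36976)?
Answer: -99159479/3099961872 ≈ -0.031987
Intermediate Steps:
(-2180 + 1/45486)/(31176 + 36976) = (-2180 + 1/45486)/68152 = -99159479/45486*1/68152 = -99159479/3099961872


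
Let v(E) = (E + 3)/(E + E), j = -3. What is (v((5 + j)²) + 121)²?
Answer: 950625/64 ≈ 14854.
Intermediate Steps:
v(E) = (3 + E)/(2*E) (v(E) = (3 + E)/((2*E)) = (3 + E)*(1/(2*E)) = (3 + E)/(2*E))
(v((5 + j)²) + 121)² = ((3 + (5 - 3)²)/(2*((5 - 3)²)) + 121)² = ((3 + 2²)/(2*(2²)) + 121)² = ((½)*(3 + 4)/4 + 121)² = ((½)*(¼)*7 + 121)² = (7/8 + 121)² = (975/8)² = 950625/64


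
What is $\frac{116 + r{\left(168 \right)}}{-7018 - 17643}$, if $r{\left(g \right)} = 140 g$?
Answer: $- \frac{23636}{24661} \approx -0.95844$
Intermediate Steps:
$\frac{116 + r{\left(168 \right)}}{-7018 - 17643} = \frac{116 + 140 \cdot 168}{-7018 - 17643} = \frac{116 + 23520}{-24661} = 23636 \left(- \frac{1}{24661}\right) = - \frac{23636}{24661}$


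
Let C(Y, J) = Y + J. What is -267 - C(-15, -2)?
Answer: -250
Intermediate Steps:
C(Y, J) = J + Y
-267 - C(-15, -2) = -267 - (-2 - 15) = -267 - 1*(-17) = -267 + 17 = -250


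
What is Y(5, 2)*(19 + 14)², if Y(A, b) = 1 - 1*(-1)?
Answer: 2178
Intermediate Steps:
Y(A, b) = 2 (Y(A, b) = 1 + 1 = 2)
Y(5, 2)*(19 + 14)² = 2*(19 + 14)² = 2*33² = 2*1089 = 2178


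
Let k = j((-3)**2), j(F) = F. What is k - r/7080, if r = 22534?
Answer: 20593/3540 ≈ 5.8172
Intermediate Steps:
k = 9 (k = (-3)**2 = 9)
k - r/7080 = 9 - 22534/7080 = 9 - 1*11267/3540 = 9 - 11267/3540 = 20593/3540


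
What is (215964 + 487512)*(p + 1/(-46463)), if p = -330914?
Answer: -10816124422068108/46463 ≈ -2.3279e+11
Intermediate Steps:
(215964 + 487512)*(p + 1/(-46463)) = (215964 + 487512)*(-330914 + 1/(-46463)) = 703476*(-330914 - 1/46463) = 703476*(-15375257183/46463) = -10816124422068108/46463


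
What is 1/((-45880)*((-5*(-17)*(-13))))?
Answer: 1/50697400 ≈ 1.9725e-8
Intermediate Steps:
1/((-45880)*((-5*(-17)*(-13)))) = -1/(45880*(85*(-13))) = -1/45880/(-1105) = -1/45880*(-1/1105) = 1/50697400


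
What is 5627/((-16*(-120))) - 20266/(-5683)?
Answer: 70888961/10911360 ≈ 6.4968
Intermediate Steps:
5627/((-16*(-120))) - 20266/(-5683) = 5627/1920 - 20266*(-1/5683) = 5627*(1/1920) + 20266/5683 = 5627/1920 + 20266/5683 = 70888961/10911360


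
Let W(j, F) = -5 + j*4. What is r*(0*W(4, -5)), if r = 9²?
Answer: 0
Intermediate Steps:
W(j, F) = -5 + 4*j
r = 81
r*(0*W(4, -5)) = 81*(0*(-5 + 4*4)) = 81*(0*(-5 + 16)) = 81*(0*11) = 81*0 = 0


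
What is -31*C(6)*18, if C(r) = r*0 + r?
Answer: -3348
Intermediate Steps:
C(r) = r (C(r) = 0 + r = r)
-31*C(6)*18 = -31*6*18 = -186*18 = -3348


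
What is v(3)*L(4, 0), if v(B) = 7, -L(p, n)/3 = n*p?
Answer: 0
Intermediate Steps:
L(p, n) = -3*n*p
v(3)*L(4, 0) = 7*(-3*0*4) = 7*0 = 0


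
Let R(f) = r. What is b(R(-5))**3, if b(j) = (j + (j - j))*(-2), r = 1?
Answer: -8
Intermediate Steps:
R(f) = 1
b(j) = -2*j (b(j) = (j + 0)*(-2) = j*(-2) = -2*j)
b(R(-5))**3 = (-2*1)**3 = (-2)**3 = -8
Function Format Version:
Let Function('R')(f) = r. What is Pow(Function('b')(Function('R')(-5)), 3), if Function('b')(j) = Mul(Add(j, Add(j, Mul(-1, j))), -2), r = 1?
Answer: -8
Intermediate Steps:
Function('R')(f) = 1
Function('b')(j) = Mul(-2, j) (Function('b')(j) = Mul(Add(j, 0), -2) = Mul(j, -2) = Mul(-2, j))
Pow(Function('b')(Function('R')(-5)), 3) = Pow(Mul(-2, 1), 3) = Pow(-2, 3) = -8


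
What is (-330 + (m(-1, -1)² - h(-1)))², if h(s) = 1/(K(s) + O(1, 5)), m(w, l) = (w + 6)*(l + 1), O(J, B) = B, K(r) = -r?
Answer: 3924361/36 ≈ 1.0901e+5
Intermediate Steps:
m(w, l) = (1 + l)*(6 + w) (m(w, l) = (6 + w)*(1 + l) = (1 + l)*(6 + w))
h(s) = 1/(5 - s) (h(s) = 1/(-s + 5) = 1/(5 - s))
(-330 + (m(-1, -1)² - h(-1)))² = (-330 + ((6 - 1 + 6*(-1) - 1*(-1))² - (-1)/(-5 - 1)))² = (-330 + ((6 - 1 - 6 + 1)² - (-1)/(-6)))² = (-330 + (0² - (-1)*(-1)/6))² = (-330 + (0 - 1*⅙))² = (-330 + (0 - ⅙))² = (-330 - ⅙)² = (-1981/6)² = 3924361/36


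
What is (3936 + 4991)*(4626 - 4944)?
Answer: -2838786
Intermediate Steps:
(3936 + 4991)*(4626 - 4944) = 8927*(-318) = -2838786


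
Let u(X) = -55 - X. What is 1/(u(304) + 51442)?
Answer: 1/51083 ≈ 1.9576e-5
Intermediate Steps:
1/(u(304) + 51442) = 1/((-55 - 1*304) + 51442) = 1/((-55 - 304) + 51442) = 1/(-359 + 51442) = 1/51083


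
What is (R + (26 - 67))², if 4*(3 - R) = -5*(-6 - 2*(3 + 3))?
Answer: 14641/4 ≈ 3660.3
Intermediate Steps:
R = -39/2 (R = 3 - (-5)*(-6 - 2*(3 + 3))/4 = 3 - (-5)*(-6 - 2*6)/4 = 3 - (-5)*(-6 - 12)/4 = 3 - (-5)*(-18)/4 = 3 - ¼*90 = 3 - 45/2 = -39/2 ≈ -19.500)
(R + (26 - 67))² = (-39/2 + (26 - 67))² = (-39/2 - 41)² = (-121/2)² = 14641/4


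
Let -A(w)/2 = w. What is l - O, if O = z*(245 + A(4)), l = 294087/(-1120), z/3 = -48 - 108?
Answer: 123931833/1120 ≈ 1.1065e+5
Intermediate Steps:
z = -468 (z = 3*(-48 - 108) = 3*(-156) = -468)
A(w) = -2*w
l = -294087/1120 (l = 294087*(-1/1120) = -294087/1120 ≈ -262.58)
O = -110916 (O = -468*(245 - 2*4) = -468*(245 - 8) = -468*237 = -110916)
l - O = -294087/1120 - 1*(-110916) = -294087/1120 + 110916 = 123931833/1120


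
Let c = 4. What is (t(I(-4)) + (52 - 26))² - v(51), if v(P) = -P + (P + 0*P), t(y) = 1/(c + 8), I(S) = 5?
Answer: 97969/144 ≈ 680.34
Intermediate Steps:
t(y) = 1/12 (t(y) = 1/(4 + 8) = 1/12)
v(P) = 0 (v(P) = -P + (P + 0) = -P + P = 0)
(t(I(-4)) + (52 - 26))² - v(51) = (1/12 + (52 - 26))² - 1*0 = (1/12 + 26)² + 0 = (313/12)² + 0 = 97969/144 + 0 = 97969/144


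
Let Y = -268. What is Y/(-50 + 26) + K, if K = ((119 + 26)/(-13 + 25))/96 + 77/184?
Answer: 310295/26496 ≈ 11.711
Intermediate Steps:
K = 14423/26496 (K = (145/12)*(1/96) + 77*(1/184) = (145*(1/12))*(1/96) + 77/184 = (145/12)*(1/96) + 77/184 = 145/1152 + 77/184 = 14423/26496 ≈ 0.54435)
Y/(-50 + 26) + K = -268/(-50 + 26) + 14423/26496 = -268/(-24) + 14423/26496 = -268*(-1/24) + 14423/26496 = 67/6 + 14423/26496 = 310295/26496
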